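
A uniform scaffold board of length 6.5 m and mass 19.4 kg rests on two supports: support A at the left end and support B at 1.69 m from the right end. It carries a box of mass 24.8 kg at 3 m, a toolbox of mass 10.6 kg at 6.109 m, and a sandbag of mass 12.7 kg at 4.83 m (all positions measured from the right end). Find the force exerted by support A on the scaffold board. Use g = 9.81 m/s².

R_A ≈ 305 N

Taking torques about support B:
Beam weight: 19.4 × 9.81 = 190.3 N down at 3.25 m → arm 1.56 m, τ = 190.3 × 1.56 = 296.9 N·m counterclockwise.
Box: 24.8 × 9.81 = 243.3 N down at 3 m → arm 1.31 m, τ = 243.3 × 1.31 = 318.7 N·m counterclockwise.
Toolbox: 10.6 × 9.81 = 104 N down at 6.109 m → arm 4.419 m, τ = 104 × 4.419 = 459.6 N·m counterclockwise.
Sandbag: 12.7 × 9.81 = 124.6 N down at 4.83 m → arm 3.14 m, τ = 124.6 × 3.14 = 391.2 N·m counterclockwise.
Net load moment about support B = 1466 N·m counterclockwise.
Reaction R at support A is upward at 6.5 m, arm 4.81 m → moment R × 4.81 clockwise.
Balancing moments: R × 4.81 = 1466, giving R = 305 N.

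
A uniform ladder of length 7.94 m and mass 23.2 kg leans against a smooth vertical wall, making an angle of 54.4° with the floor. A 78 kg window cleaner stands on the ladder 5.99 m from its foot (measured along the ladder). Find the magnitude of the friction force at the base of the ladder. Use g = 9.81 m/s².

Choose the foot of the ladder as the axis so the floor normal and friction both act there and drop out.
Ladder weight 23.2×9.81 = 227.6 N acts at 3.97 m along the ladder; its horizontal arm is 3.97·cos54.4° = 2.311 m → τ = 526 N·m clockwise.
Window cleaner: 78×9.81 = 765.2 N at 5.99 m → arm 3.487 m → τ = 2668 N·m clockwise.
Wall normal N acts horizontally at the top; its moment arm is the height L sinθ = 7.94·sin54.4° = 6.456 m, counterclockwise.
Setting net torque to zero: N × 6.456 = 3194 → N = 495 N.
ΣFx = 0: friction at the foot balances the wall's push, so f = N_wall = 495 N.

f ≈ 495 N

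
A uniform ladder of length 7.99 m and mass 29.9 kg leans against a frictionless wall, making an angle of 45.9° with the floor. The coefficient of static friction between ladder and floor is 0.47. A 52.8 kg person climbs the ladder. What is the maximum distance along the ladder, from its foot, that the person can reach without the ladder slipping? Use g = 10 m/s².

d ≈ 3.81 m

About the foot of the ladder:
Ladder weight 29.9×10 = 299 N acts at 3.995 m along the ladder; its horizontal arm is 3.995·cos45.9° = 2.78 m → τ = 831.2 N·m clockwise.
Person weight 52.8×10 = 528 N at distance d → arm d·cos45.9° → τ = 528·d·0.6959 clockwise.
Wall normal N at the top has arm L sinθ = 5.738 m counterclockwise, so Στ = 0 gives N·5.738 = 831.2 + 367.4·d.
ΣFy = 0 ⇒ N_floor = 827 N, so the maximum friction is μ_s·N_floor = 0.47×827 = 388.7 N. ΣFx = 0 ⇒ N_wall = f, so at the slipping point N = 388.7 N.
Substituting: 388.7×5.738 = 831.2 + 367.4·d ⇒ d = (2230 − 831.2) / 367.4 = 3.81 m.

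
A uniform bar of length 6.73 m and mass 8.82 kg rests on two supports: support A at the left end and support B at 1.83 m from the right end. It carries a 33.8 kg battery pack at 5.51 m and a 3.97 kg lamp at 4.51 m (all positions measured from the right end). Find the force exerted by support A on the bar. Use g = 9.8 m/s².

Taking torques about support B:
Beam weight: 8.82 × 9.8 = 86.44 N down at 3.365 m → arm 1.535 m, τ = 86.44 × 1.535 = 132.7 N·m counterclockwise.
Battery pack: 33.8 × 9.8 = 331.2 N down at 5.51 m → arm 3.68 m, τ = 331.2 × 3.68 = 1219 N·m counterclockwise.
Lamp: 3.97 × 9.8 = 38.91 N down at 4.51 m → arm 2.68 m, τ = 38.91 × 2.68 = 104.3 N·m counterclockwise.
Net load moment about support B = 1456 N·m counterclockwise.
Reaction R at support A is upward at 6.73 m, arm 4.9 m → moment R × 4.9 clockwise.
For rotational equilibrium, R × 4.9 = 1456, so R = 297 N.

R_A ≈ 297 N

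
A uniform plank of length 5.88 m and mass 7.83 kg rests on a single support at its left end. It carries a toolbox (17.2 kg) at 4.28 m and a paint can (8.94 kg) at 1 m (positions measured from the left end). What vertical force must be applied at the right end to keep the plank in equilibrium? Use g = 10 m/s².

F ≈ 180 N

Taking torques about the left end:
Beam weight: 7.83 × 10 = 78.3 N down at 2.94 m → arm 2.94 m, τ = 78.3 × 2.94 = 230.2 N·m clockwise.
Toolbox: 17.2 × 10 = 172 N down at 4.28 m → arm 4.28 m, τ = 172 × 4.28 = 736.2 N·m clockwise.
Paint can: 8.94 × 10 = 89.4 N down at 1 m → arm 1 m, τ = 89.4 × 1 = 89.4 N·m clockwise.
Net moment of the loads = 1056 N·m clockwise.
The upward force F acts at the right end, arm 5.88 m, giving F × 5.88 counterclockwise.
Balancing moments: F × 5.88 = 1056, giving F = 1056 / 5.88 = 180 N.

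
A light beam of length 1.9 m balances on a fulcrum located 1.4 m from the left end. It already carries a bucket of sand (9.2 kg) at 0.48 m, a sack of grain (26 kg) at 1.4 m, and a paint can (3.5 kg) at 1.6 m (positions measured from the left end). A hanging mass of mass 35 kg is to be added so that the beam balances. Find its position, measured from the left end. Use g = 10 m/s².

About the fulcrum (at 1.4 m from the left end):
Bucket of sand: 9.2 × 10 = 92 N down at 0.48 m → arm 0.92 m, τ = 92 × 0.92 = 84.64 N·m counterclockwise.
Sack of grain: acts at the fulcrum, moment arm 0 → no torque.
Paint can: 3.5 × 10 = 35 N down at 1.6 m → arm 0.2 m, τ = 35 × 0.2 = 7 N·m clockwise.
Net moment of existing loads = 77.64 N·m counterclockwise.
The hanging mass weighs 35 × 10 = 350 N and must supply an equal clockwise moment, so its lever arm about the fulcrum is 77.64 / 350 = 0.222 m.
That puts it at 1.4 + 0.222 = 1.62 m from the left end.

x ≈ 1.62 m from the left end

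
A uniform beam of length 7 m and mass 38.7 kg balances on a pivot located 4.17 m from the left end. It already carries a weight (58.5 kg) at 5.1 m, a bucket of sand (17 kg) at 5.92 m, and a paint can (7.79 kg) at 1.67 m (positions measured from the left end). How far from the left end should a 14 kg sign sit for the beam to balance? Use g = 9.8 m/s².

x ≈ 1.4 m from the left end

Take moments about the pivot (at 4.17 m from the left end).
Beam weight: 38.7 × 9.8 = 379.3 N down at 3.5 m → arm 0.67 m, τ = 379.3 × 0.67 = 254.1 N·m counterclockwise.
Weight: 58.5 × 9.8 = 573.3 N down at 5.1 m → arm 0.93 m, τ = 573.3 × 0.93 = 533.2 N·m clockwise.
Bucket of sand: 17 × 9.8 = 166.6 N down at 5.92 m → arm 1.75 m, τ = 166.6 × 1.75 = 291.6 N·m clockwise.
Paint can: 7.79 × 9.8 = 76.34 N down at 1.67 m → arm 2.5 m, τ = 76.34 × 2.5 = 190.9 N·m counterclockwise.
Net moment of existing loads = 379.8 N·m clockwise.
The sign weighs 14 × 9.8 = 137.2 N and must supply an equal counterclockwise moment, so its lever arm about the pivot is 379.8 / 137.2 = 2.77 m.
That puts it at 4.17 − 2.77 = 1.4 m from the left end.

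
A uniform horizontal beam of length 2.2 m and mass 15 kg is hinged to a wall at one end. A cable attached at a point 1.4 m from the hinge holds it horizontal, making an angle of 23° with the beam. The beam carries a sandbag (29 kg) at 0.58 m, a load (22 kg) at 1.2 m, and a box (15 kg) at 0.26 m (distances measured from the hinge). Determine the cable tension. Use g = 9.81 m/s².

T ≈ 1140 N

Sum moments about the hinge (the unknown hinge reaction has zero arm there).
Beam weight: 15 × 9.81 = 147.2 N down at 1.1 m → arm 1.1 m, τ = 147.2 × 1.1 = 161.9 N·m clockwise.
Sandbag: 29 × 9.81 = 284.5 N down at 0.58 m → arm 0.58 m, τ = 284.5 × 0.58 = 165 N·m clockwise.
Load: 22 × 9.81 = 215.8 N down at 1.2 m → arm 1.2 m, τ = 215.8 × 1.2 = 259 N·m clockwise.
Box: 15 × 9.81 = 147.2 N down at 0.26 m → arm 0.26 m, τ = 147.2 × 0.26 = 38.27 N·m clockwise.
Total clockwise load moment = 624.2 N·m.
The cable tension T acts at 1.4 m; only its component perpendicular to the beam, T sinθ, produces torque. sin 23° = 0.3907.
Setting net torque to zero: T × 1.4 × 0.3907 = 624.2 → T = 624.2 / 0.547 = 1140 N.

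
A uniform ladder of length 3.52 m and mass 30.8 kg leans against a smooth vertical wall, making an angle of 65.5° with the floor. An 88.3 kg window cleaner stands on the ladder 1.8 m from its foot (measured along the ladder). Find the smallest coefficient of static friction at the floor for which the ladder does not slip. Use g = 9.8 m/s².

Sum moments about the foot of the ladder (the floor normal and friction both act there and drop out).
Ladder weight 30.8×9.8 = 301.8 N acts at 1.76 m along the ladder; its horizontal arm is 1.76·cos65.5° = 0.7299 m → τ = 220.3 N·m clockwise.
Window cleaner: 88.3×9.8 = 865.3 N at 1.8 m → arm 0.7464 m → τ = 645.9 N·m clockwise.
Wall normal N acts horizontally at the top; its moment arm is the height L sinθ = 3.52·sin65.5° = 3.203 m, counterclockwise.
Balancing moments: N × 3.203 = 866.2, giving N = 270.4 N.
ΣFx = 0 ⇒ f = N_wall = 270.4 N. ΣFy = 0 ⇒ N_floor = 1167 N.
μ_min = f / N_floor = 270.4 / 1167 = 0.232.

μ_min ≈ 0.232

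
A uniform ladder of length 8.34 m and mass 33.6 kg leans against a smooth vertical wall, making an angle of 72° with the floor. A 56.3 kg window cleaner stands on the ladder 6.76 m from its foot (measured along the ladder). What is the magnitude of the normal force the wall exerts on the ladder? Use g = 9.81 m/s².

Choose the foot of the ladder as the axis so the floor normal and friction both act there and drop out.
Ladder weight 33.6×9.81 = 329.6 N acts at 4.17 m along the ladder; its horizontal arm is 4.17·cos72° = 1.289 m → τ = 424.9 N·m clockwise.
Window cleaner: 56.3×9.81 = 552.3 N at 6.76 m → arm 2.089 m → τ = 1154 N·m clockwise.
Wall normal N acts horizontally at the top; its moment arm is the height L sinθ = 8.34·sin72° = 7.932 m, counterclockwise.
Setting net torque to zero: N × 7.932 = 1579 → N = 199 N.

N_wall ≈ 199 N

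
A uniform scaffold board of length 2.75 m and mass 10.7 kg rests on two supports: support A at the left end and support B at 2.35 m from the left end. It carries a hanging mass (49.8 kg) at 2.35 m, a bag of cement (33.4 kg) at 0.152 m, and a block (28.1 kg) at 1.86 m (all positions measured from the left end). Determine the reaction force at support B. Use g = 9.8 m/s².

R_B ≈ 789 N

About support A:
Beam weight: 10.7 × 9.8 = 104.9 N down at 1.375 m → arm 1.375 m, τ = 104.9 × 1.375 = 144.2 N·m clockwise.
Hanging mass: 49.8 × 9.8 = 488 N down at 2.35 m → arm 2.35 m, τ = 488 × 2.35 = 1147 N·m clockwise.
Bag of cement: 33.4 × 9.8 = 327.3 N down at 0.152 m → arm 0.152 m, τ = 327.3 × 0.152 = 49.75 N·m clockwise.
Block: 28.1 × 9.8 = 275.4 N down at 1.86 m → arm 1.86 m, τ = 275.4 × 1.86 = 512.2 N·m clockwise.
Net load moment about support A = 1853 N·m clockwise.
Reaction R at support B is upward at 2.35 m, arm 2.35 m → moment R × 2.35 counterclockwise.
Setting net torque to zero: R × 2.35 = 1853 → R = 789 N.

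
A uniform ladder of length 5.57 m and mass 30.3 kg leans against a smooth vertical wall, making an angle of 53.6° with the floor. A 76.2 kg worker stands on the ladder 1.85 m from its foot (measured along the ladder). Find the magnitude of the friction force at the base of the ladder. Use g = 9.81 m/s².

f ≈ 293 N

Choose the foot of the ladder as the axis so the floor normal and friction both act there and drop out.
Ladder weight 30.3×9.81 = 297.2 N acts at 2.785 m along the ladder; its horizontal arm is 2.785·cos53.6° = 1.653 m → τ = 491.3 N·m clockwise.
Worker: 76.2×9.81 = 747.5 N at 1.85 m → arm 1.098 m → τ = 820.8 N·m clockwise.
Wall normal N acts horizontally at the top; its moment arm is the height L sinθ = 5.57·sin53.6° = 4.483 m, counterclockwise.
Balancing moments: N × 4.483 = 1312, giving N = 293 N.
ΣFx = 0: friction at the foot balances the wall's push, so f = N_wall = 293 N.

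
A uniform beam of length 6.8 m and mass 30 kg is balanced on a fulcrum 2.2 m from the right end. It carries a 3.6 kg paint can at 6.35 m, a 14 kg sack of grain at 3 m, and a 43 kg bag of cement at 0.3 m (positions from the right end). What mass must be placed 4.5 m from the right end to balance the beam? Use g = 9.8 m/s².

m ≈ 8.5 kg

Sum moments about the fulcrum (at 2.2 m from the right end) (the support reaction has zero arm there).
Beam weight: 30 × 9.8 = 294 N down at 3.4 m → arm 1.2 m, τ = 294 × 1.2 = 352.8 N·m counterclockwise.
Paint can: 3.6 × 9.8 = 35.28 N down at 6.35 m → arm 4.15 m, τ = 35.28 × 4.15 = 146.4 N·m counterclockwise.
Sack of grain: 14 × 9.8 = 137.2 N down at 3 m → arm 0.8 m, τ = 137.2 × 0.8 = 109.8 N·m counterclockwise.
Bag of cement: 43 × 9.8 = 421.4 N down at 0.3 m → arm 1.9 m, τ = 421.4 × 1.9 = 800.7 N·m clockwise.
Net moment of known loads = 191.7 N·m clockwise.
An unknown mass m at 4.5 m has arm 2.3 m; its moment is m·g·2.3 counterclockwise.
Setting net torque to zero: m × 9.8 × 2.3 = 191.7 → m = 191.7 / (9.8 × 2.3) = 8.5 kg.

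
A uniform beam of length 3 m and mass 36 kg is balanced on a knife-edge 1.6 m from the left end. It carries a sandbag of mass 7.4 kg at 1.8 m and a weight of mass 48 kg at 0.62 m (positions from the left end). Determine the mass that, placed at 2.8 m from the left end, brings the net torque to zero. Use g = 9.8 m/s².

Take moments about the knife-edge (at 1.6 m from the left end).
Beam weight: 36 × 9.8 = 352.8 N down at 1.5 m → arm 0.1 m, τ = 352.8 × 0.1 = 35.28 N·m counterclockwise.
Sandbag: 7.4 × 9.8 = 72.52 N down at 1.8 m → arm 0.2 m, τ = 72.52 × 0.2 = 14.5 N·m clockwise.
Weight: 48 × 9.8 = 470.4 N down at 0.62 m → arm 0.98 m, τ = 470.4 × 0.98 = 461 N·m counterclockwise.
Net moment of known loads = 481.8 N·m counterclockwise.
An unknown mass m at 2.8 m has arm 1.2 m; its moment is m·g·1.2 clockwise.
Στ = 0 ⇒ m × 9.8 × 1.2 = 481.8 ⇒ m = 481.8 / (9.8 × 1.2) = 41 kg.

m ≈ 41 kg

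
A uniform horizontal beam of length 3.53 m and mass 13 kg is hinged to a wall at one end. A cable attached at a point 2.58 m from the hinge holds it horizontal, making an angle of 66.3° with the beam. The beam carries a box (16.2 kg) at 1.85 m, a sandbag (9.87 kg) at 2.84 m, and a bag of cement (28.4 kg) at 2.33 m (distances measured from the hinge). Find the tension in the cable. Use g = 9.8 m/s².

T ≈ 610 N

About the hinge:
Beam weight: 13 × 9.8 = 127.4 N down at 1.765 m → arm 1.765 m, τ = 127.4 × 1.765 = 224.9 N·m clockwise.
Box: 16.2 × 9.8 = 158.8 N down at 1.85 m → arm 1.85 m, τ = 158.8 × 1.85 = 293.8 N·m clockwise.
Sandbag: 9.87 × 9.8 = 96.73 N down at 2.84 m → arm 2.84 m, τ = 96.73 × 2.84 = 274.7 N·m clockwise.
Bag of cement: 28.4 × 9.8 = 278.3 N down at 2.33 m → arm 2.33 m, τ = 278.3 × 2.33 = 648.4 N·m clockwise.
Total clockwise load moment = 1442 N·m.
The cable tension T acts at 2.58 m; only its component perpendicular to the beam, T sinθ, produces torque. sin 66.3° = 0.9157.
Setting net torque to zero: T × 2.58 × 0.9157 = 1442 → T = 1442 / 2.363 = 610 N.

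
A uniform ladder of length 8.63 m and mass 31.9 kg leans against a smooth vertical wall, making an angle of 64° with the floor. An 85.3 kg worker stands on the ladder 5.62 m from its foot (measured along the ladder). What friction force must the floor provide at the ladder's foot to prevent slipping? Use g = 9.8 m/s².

Taking torques about the foot of the ladder:
Ladder weight 31.9×9.8 = 312.6 N acts at 4.315 m along the ladder; its horizontal arm is 4.315·cos64° = 1.892 m → τ = 591.4 N·m clockwise.
Worker: 85.3×9.8 = 835.9 N at 5.62 m → arm 2.464 m → τ = 2060 N·m clockwise.
Wall normal N acts horizontally at the top; its moment arm is the height L sinθ = 8.63·sin64° = 7.757 m, counterclockwise.
For rotational equilibrium, N × 7.757 = 2651, so N = 342 N.
ΣFx = 0: friction at the foot balances the wall's push, so f = N_wall = 342 N.

f ≈ 342 N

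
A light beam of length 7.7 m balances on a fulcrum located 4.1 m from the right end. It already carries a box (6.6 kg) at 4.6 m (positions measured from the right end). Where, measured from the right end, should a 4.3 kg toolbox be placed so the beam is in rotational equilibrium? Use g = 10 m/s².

x ≈ 3.33 m from the right end

Choose the fulcrum (at 4.1 m from the right end) as the axis so the support reaction has zero arm there.
Box: 6.6 × 10 = 66 N down at 4.6 m → arm 0.5 m, τ = 66 × 0.5 = 33 N·m counterclockwise.
Net moment of existing loads = 33 N·m counterclockwise.
The toolbox weighs 4.3 × 10 = 43 N and must supply an equal clockwise moment, so its lever arm about the fulcrum is 33 / 43 = 0.767 m.
That puts it at 4.1 − 0.767 = 3.33 m from the right end.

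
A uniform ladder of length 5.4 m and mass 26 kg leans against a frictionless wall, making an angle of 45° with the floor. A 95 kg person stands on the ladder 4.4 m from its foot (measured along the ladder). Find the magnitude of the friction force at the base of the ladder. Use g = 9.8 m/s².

f ≈ 886 N

Take moments about the foot of the ladder.
Ladder weight 26×9.8 = 254.8 N acts at 2.7 m along the ladder; its horizontal arm is 2.7·cos45° = 1.909 m → τ = 486.4 N·m clockwise.
Person: 95×9.8 = 931 N at 4.4 m → arm 3.111 m → τ = 2896 N·m clockwise.
Wall normal N acts horizontally at the top; its moment arm is the height L sinθ = 5.4·sin45° = 3.818 m, counterclockwise.
Setting net torque to zero: N × 3.818 = 3382 → N = 886 N.
ΣFx = 0: friction at the foot balances the wall's push, so f = N_wall = 886 N.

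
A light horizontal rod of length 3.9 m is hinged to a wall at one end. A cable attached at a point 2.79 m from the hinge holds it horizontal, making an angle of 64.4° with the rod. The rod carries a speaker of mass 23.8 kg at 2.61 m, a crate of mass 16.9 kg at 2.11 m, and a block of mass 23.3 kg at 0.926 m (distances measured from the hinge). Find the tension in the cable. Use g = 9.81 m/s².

T ≈ 465 N

Taking torques about the hinge:
Speaker: 23.8 × 9.81 = 233.5 N down at 2.61 m → arm 2.61 m, τ = 233.5 × 2.61 = 609.4 N·m clockwise.
Crate: 16.9 × 9.81 = 165.8 N down at 2.11 m → arm 2.11 m, τ = 165.8 × 2.11 = 349.8 N·m clockwise.
Block: 23.3 × 9.81 = 228.6 N down at 0.926 m → arm 0.926 m, τ = 228.6 × 0.926 = 211.7 N·m clockwise.
Total clockwise load moment = 1171 N·m.
The cable tension T acts at 2.79 m; only its component perpendicular to the rod, T sinθ, produces torque. sin 64.4° = 0.9018.
Στ = 0 ⇒ T × 2.79 × 0.9018 = 1171 ⇒ T = 1171 / 2.516 = 465 N.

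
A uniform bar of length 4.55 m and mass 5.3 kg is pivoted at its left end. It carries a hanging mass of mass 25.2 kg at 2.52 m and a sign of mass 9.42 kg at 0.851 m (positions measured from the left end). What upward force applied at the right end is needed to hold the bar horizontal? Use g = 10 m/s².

Taking torques about the left end:
Beam weight: 5.3 × 10 = 53 N down at 2.275 m → arm 2.275 m, τ = 53 × 2.275 = 120.6 N·m clockwise.
Hanging mass: 25.2 × 10 = 252 N down at 2.52 m → arm 2.52 m, τ = 252 × 2.52 = 635 N·m clockwise.
Sign: 9.42 × 10 = 94.2 N down at 0.851 m → arm 0.851 m, τ = 94.2 × 0.851 = 80.16 N·m clockwise.
Net moment of the loads = 835.8 N·m clockwise.
The upward force F acts at the right end, arm 4.55 m, giving F × 4.55 counterclockwise.
Balancing moments: F × 4.55 = 835.8, giving F = 835.8 / 4.55 = 184 N.

F ≈ 184 N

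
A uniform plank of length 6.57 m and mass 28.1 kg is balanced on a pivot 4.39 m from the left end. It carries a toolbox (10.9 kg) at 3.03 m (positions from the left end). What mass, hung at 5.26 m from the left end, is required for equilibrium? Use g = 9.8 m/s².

About the pivot (at 4.39 m from the left end):
Beam weight: 28.1 × 9.8 = 275.4 N down at 3.285 m → arm 1.105 m, τ = 275.4 × 1.105 = 304.3 N·m counterclockwise.
Toolbox: 10.9 × 9.8 = 106.8 N down at 3.03 m → arm 1.36 m, τ = 106.8 × 1.36 = 145.2 N·m counterclockwise.
Net moment of known loads = 449.5 N·m counterclockwise.
An unknown mass m at 5.26 m has arm 0.87 m; its moment is m·g·0.87 clockwise.
Setting net torque to zero: m × 9.8 × 0.87 = 449.5 → m = 449.5 / (9.8 × 0.87) = 52.7 kg.

m ≈ 52.7 kg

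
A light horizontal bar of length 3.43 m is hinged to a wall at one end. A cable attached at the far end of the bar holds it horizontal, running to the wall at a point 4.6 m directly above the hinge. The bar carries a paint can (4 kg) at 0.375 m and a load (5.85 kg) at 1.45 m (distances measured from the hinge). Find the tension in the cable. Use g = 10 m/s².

Choose the hinge as the axis so the unknown hinge reaction has zero arm there.
Paint can: 4 × 10 = 40 N down at 0.375 m → arm 0.375 m, τ = 40 × 0.375 = 15 N·m clockwise.
Load: 5.85 × 10 = 58.5 N down at 1.45 m → arm 1.45 m, τ = 58.5 × 1.45 = 84.83 N·m clockwise.
Total clockwise load moment = 99.83 N·m.
The cable tension T acts at 3.43 m; only its component perpendicular to the bar, T sinθ, produces torque. sinθ = h/√(h²+d²) = 4.6/√(4.6²+3.43²) = 0.8017.
Setting net torque to zero: T × 3.43 × 0.8017 = 99.83 → T = 99.83 / 2.75 = 36.3 N.

T ≈ 36.3 N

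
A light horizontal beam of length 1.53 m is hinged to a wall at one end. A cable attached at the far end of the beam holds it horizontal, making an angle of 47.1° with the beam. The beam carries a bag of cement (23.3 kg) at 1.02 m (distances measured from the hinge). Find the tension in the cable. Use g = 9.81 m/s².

About the hinge:
Bag of cement: 23.3 × 9.81 = 228.6 N down at 1.02 m → arm 1.02 m, τ = 228.6 × 1.02 = 233.2 N·m clockwise.
Total clockwise load moment = 233.2 N·m.
The cable tension T acts at 1.53 m; only its component perpendicular to the beam, T sinθ, produces torque. sin 47.1° = 0.7325.
For rotational equilibrium, T × 1.53 × 0.7325 = 233.2, so T = 233.2 / 1.121 = 208 N.

T ≈ 208 N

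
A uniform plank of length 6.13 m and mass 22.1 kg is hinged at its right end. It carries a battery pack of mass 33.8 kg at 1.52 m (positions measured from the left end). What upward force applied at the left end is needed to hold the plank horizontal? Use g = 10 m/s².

F ≈ 365 N

About the right end:
Beam weight: 22.1 × 10 = 221 N down at 3.065 m → arm 3.065 m, τ = 221 × 3.065 = 677.4 N·m counterclockwise.
Battery pack: 33.8 × 10 = 338 N down at 1.52 m → arm 4.61 m, τ = 338 × 4.61 = 1558 N·m counterclockwise.
Net moment of the loads = 2235 N·m counterclockwise.
The upward force F acts at the left end, arm 6.13 m, giving F × 6.13 clockwise.
Στ = 0 ⇒ F × 6.13 = 2235 ⇒ F = 2235 / 6.13 = 365 N.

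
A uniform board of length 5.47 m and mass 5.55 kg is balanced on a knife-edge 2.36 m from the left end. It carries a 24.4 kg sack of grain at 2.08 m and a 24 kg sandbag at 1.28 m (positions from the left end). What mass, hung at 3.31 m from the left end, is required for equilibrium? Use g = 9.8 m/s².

m ≈ 32.3 kg

Choose the knife-edge (at 2.36 m from the left end) as the axis so the support reaction has zero arm there.
Beam weight: 5.55 × 9.8 = 54.39 N down at 2.735 m → arm 0.375 m, τ = 54.39 × 0.375 = 20.4 N·m clockwise.
Sack of grain: 24.4 × 9.8 = 239.1 N down at 2.08 m → arm 0.28 m, τ = 239.1 × 0.28 = 66.95 N·m counterclockwise.
Sandbag: 24 × 9.8 = 235.2 N down at 1.28 m → arm 1.08 m, τ = 235.2 × 1.08 = 254 N·m counterclockwise.
Net moment of known loads = 300.6 N·m counterclockwise.
An unknown mass m at 3.31 m has arm 0.95 m; its moment is m·g·0.95 clockwise.
Στ = 0 ⇒ m × 9.8 × 0.95 = 300.6 ⇒ m = 300.6 / (9.8 × 0.95) = 32.3 kg.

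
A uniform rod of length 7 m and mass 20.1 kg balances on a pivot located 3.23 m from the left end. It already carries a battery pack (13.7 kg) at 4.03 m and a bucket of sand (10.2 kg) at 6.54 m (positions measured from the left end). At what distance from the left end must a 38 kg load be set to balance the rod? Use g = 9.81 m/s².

x ≈ 1.91 m from the left end

About the pivot (at 3.23 m from the left end):
Beam weight: 20.1 × 9.81 = 197.2 N down at 3.5 m → arm 0.27 m, τ = 197.2 × 0.27 = 53.24 N·m clockwise.
Battery pack: 13.7 × 9.81 = 134.4 N down at 4.03 m → arm 0.8 m, τ = 134.4 × 0.8 = 107.5 N·m clockwise.
Bucket of sand: 10.2 × 9.81 = 100.1 N down at 6.54 m → arm 3.31 m, τ = 100.1 × 3.31 = 331.3 N·m clockwise.
Net moment of existing loads = 492 N·m clockwise.
The load weighs 38 × 9.81 = 372.8 N and must supply an equal counterclockwise moment, so its lever arm about the pivot is 492 / 372.8 = 1.32 m.
That puts it at 3.23 − 1.32 = 1.91 m from the left end.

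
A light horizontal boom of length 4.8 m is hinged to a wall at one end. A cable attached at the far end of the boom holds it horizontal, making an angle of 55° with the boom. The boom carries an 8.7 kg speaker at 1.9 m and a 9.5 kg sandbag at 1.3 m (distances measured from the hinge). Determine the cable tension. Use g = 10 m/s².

T ≈ 73.4 N

Take moments about the hinge.
Speaker: 8.7 × 10 = 87 N down at 1.9 m → arm 1.9 m, τ = 87 × 1.9 = 165.3 N·m clockwise.
Sandbag: 9.5 × 10 = 95 N down at 1.3 m → arm 1.3 m, τ = 95 × 1.3 = 123.5 N·m clockwise.
Total clockwise load moment = 288.8 N·m.
The cable tension T acts at 4.8 m; only its component perpendicular to the boom, T sinθ, produces torque. sin 55° = 0.8192.
For rotational equilibrium, T × 4.8 × 0.8192 = 288.8, so T = 288.8 / 3.932 = 73.4 N.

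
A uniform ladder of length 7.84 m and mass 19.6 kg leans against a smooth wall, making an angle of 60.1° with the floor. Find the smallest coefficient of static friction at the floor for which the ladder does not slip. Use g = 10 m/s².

μ_min ≈ 0.288

Take moments about the foot of the ladder.
Ladder weight 19.6×10 = 196 N acts at 3.92 m along the ladder; its horizontal arm is 3.92·cos60.1° = 1.954 m → τ = 383 N·m clockwise.
Wall normal N acts horizontally at the top; its moment arm is the height L sinθ = 7.84·sin60.1° = 6.796 m, counterclockwise.
Setting net torque to zero: N × 6.796 = 383 → N = 56.36 N.
ΣFx = 0 ⇒ f = N_wall = 56.36 N. ΣFy = 0 ⇒ N_floor = 196 N.
μ_min = f / N_floor = 56.36 / 196 = 0.288.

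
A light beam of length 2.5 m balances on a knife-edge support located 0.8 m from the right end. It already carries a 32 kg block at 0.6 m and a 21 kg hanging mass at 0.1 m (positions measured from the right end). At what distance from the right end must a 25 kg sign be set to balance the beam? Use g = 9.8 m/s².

x ≈ 1.64 m from the right end

Take moments about the knife-edge support (at 0.8 m from the right end).
Block: 32 × 9.8 = 313.6 N down at 0.6 m → arm 0.2 m, τ = 313.6 × 0.2 = 62.72 N·m clockwise.
Hanging mass: 21 × 9.8 = 205.8 N down at 0.1 m → arm 0.7 m, τ = 205.8 × 0.7 = 144.1 N·m clockwise.
Net moment of existing loads = 206.8 N·m clockwise.
The sign weighs 25 × 9.8 = 245 N and must supply an equal counterclockwise moment, so its lever arm about the knife-edge support is 206.8 / 245 = 0.844 m.
That puts it at 0.8 + 0.844 = 1.64 m from the right end.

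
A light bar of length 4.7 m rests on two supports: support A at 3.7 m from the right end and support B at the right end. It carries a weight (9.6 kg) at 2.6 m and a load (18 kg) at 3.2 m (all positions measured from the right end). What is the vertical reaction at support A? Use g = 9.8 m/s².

R_A ≈ 219 N

Taking torques about support B:
Weight: 9.6 × 9.8 = 94.08 N down at 2.6 m → arm 2.6 m, τ = 94.08 × 2.6 = 244.6 N·m counterclockwise.
Load: 18 × 9.8 = 176.4 N down at 3.2 m → arm 3.2 m, τ = 176.4 × 3.2 = 564.5 N·m counterclockwise.
Net load moment about support B = 809.1 N·m counterclockwise.
Reaction R at support A is upward at 3.7 m, arm 3.7 m → moment R × 3.7 clockwise.
For rotational equilibrium, R × 3.7 = 809.1, so R = 219 N.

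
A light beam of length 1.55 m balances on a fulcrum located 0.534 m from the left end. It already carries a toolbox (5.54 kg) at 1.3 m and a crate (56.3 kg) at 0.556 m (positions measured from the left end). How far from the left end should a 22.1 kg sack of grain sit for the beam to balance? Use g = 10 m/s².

Sum moments about the fulcrum (at 0.534 m from the left end) (the support reaction has zero arm there).
Toolbox: 5.54 × 10 = 55.4 N down at 1.3 m → arm 0.766 m, τ = 55.4 × 0.766 = 42.44 N·m clockwise.
Crate: 56.3 × 10 = 563 N down at 0.556 m → arm 0.022 m, τ = 563 × 0.022 = 12.39 N·m clockwise.
Net moment of existing loads = 54.83 N·m clockwise.
The sack of grain weighs 22.1 × 10 = 221 N and must supply an equal counterclockwise moment, so its lever arm about the fulcrum is 54.83 / 221 = 0.248 m.
That puts it at 0.534 − 0.248 = 0.286 m from the left end.

x ≈ 0.286 m from the left end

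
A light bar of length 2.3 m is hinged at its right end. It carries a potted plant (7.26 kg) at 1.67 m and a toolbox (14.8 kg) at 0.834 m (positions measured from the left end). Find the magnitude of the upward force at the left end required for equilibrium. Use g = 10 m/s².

F ≈ 114 N

Sum moments about the right end (the unknown pivot reaction has zero arm there).
Potted plant: 7.26 × 10 = 72.6 N down at 1.67 m → arm 0.63 m, τ = 72.6 × 0.63 = 45.74 N·m counterclockwise.
Toolbox: 14.8 × 10 = 148 N down at 0.834 m → arm 1.466 m, τ = 148 × 1.466 = 217 N·m counterclockwise.
Net moment of the loads = 262.7 N·m counterclockwise.
The upward force F acts at the left end, arm 2.3 m, giving F × 2.3 clockwise.
Setting net torque to zero: F × 2.3 = 262.7 → F = 262.7 / 2.3 = 114 N.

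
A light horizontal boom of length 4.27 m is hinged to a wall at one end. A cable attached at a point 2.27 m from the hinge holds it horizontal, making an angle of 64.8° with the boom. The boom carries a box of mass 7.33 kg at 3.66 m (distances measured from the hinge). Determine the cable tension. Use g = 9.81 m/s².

T ≈ 128 N

Taking torques about the hinge:
Box: 7.33 × 9.81 = 71.91 N down at 3.66 m → arm 3.66 m, τ = 71.91 × 3.66 = 263.2 N·m clockwise.
Total clockwise load moment = 263.2 N·m.
The cable tension T acts at 2.27 m; only its component perpendicular to the boom, T sinθ, produces torque. sin 64.8° = 0.9048.
For rotational equilibrium, T × 2.27 × 0.9048 = 263.2, so T = 263.2 / 2.054 = 128 N.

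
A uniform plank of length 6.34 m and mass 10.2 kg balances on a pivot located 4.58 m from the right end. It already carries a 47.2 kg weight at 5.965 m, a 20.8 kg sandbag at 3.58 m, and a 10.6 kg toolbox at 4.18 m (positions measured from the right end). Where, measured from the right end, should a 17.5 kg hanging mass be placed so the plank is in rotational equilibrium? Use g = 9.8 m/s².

x ≈ 3.1 m from the right end

Choose the pivot (at 4.58 m from the right end) as the axis so the support reaction has zero arm there.
Beam weight: 10.2 × 9.8 = 99.96 N down at 3.17 m → arm 1.41 m, τ = 99.96 × 1.41 = 140.9 N·m clockwise.
Weight: 47.2 × 9.8 = 462.6 N down at 5.965 m → arm 1.385 m, τ = 462.6 × 1.385 = 640.7 N·m counterclockwise.
Sandbag: 20.8 × 9.8 = 203.8 N down at 3.58 m → arm 1 m, τ = 203.8 × 1 = 203.8 N·m clockwise.
Toolbox: 10.6 × 9.8 = 103.9 N down at 4.18 m → arm 0.4 m, τ = 103.9 × 0.4 = 41.56 N·m clockwise.
Net moment of existing loads = 254.4 N·m counterclockwise.
The hanging mass weighs 17.5 × 9.8 = 171.5 N and must supply an equal clockwise moment, so its lever arm about the pivot is 254.4 / 171.5 = 1.48 m.
That puts it at 4.58 − 1.48 = 3.1 m from the right end.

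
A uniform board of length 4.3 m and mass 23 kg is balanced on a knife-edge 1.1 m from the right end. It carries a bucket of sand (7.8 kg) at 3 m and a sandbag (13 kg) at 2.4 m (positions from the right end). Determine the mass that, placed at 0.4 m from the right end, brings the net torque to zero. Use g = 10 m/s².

m ≈ 79.8 kg

Take moments about the knife-edge (at 1.1 m from the right end).
Beam weight: 23 × 10 = 230 N down at 2.15 m → arm 1.05 m, τ = 230 × 1.05 = 241.5 N·m counterclockwise.
Bucket of sand: 7.8 × 10 = 78 N down at 3 m → arm 1.9 m, τ = 78 × 1.9 = 148.2 N·m counterclockwise.
Sandbag: 13 × 10 = 130 N down at 2.4 m → arm 1.3 m, τ = 130 × 1.3 = 169 N·m counterclockwise.
Net moment of known loads = 558.7 N·m counterclockwise.
An unknown mass m at 0.4 m has arm 0.7 m; its moment is m·g·0.7 clockwise.
For rotational equilibrium, m × 10 × 0.7 = 558.7, so m = 558.7 / (10 × 0.7) = 79.8 kg.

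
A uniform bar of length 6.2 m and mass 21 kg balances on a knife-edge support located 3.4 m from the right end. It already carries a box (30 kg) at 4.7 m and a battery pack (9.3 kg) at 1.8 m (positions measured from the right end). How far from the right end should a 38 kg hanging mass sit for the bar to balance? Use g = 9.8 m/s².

x ≈ 2.93 m from the right end

Taking torques about the knife-edge support (at 3.4 m from the right end):
Beam weight: 21 × 9.8 = 205.8 N down at 3.1 m → arm 0.3 m, τ = 205.8 × 0.3 = 61.74 N·m clockwise.
Box: 30 × 9.8 = 294 N down at 4.7 m → arm 1.3 m, τ = 294 × 1.3 = 382.2 N·m counterclockwise.
Battery pack: 9.3 × 9.8 = 91.14 N down at 1.8 m → arm 1.6 m, τ = 91.14 × 1.6 = 145.8 N·m clockwise.
Net moment of existing loads = 174.7 N·m counterclockwise.
The hanging mass weighs 38 × 9.8 = 372.4 N and must supply an equal clockwise moment, so its lever arm about the knife-edge support is 174.7 / 372.4 = 0.469 m.
That puts it at 3.4 − 0.469 = 2.93 m from the right end.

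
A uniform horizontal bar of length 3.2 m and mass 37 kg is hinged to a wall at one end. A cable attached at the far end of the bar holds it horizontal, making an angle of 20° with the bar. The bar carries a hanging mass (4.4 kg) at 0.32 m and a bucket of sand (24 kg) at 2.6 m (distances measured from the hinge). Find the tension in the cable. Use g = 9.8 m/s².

T ≈ 1100 N

About the hinge:
Beam weight: 37 × 9.8 = 362.6 N down at 1.6 m → arm 1.6 m, τ = 362.6 × 1.6 = 580.2 N·m clockwise.
Hanging mass: 4.4 × 9.8 = 43.12 N down at 0.32 m → arm 0.32 m, τ = 43.12 × 0.32 = 13.8 N·m clockwise.
Bucket of sand: 24 × 9.8 = 235.2 N down at 2.6 m → arm 2.6 m, τ = 235.2 × 2.6 = 611.5 N·m clockwise.
Total clockwise load moment = 1206 N·m.
The cable tension T acts at 3.2 m; only its component perpendicular to the bar, T sinθ, produces torque. sin 20° = 0.342.
Setting net torque to zero: T × 3.2 × 0.342 = 1206 → T = 1206 / 1.094 = 1100 N.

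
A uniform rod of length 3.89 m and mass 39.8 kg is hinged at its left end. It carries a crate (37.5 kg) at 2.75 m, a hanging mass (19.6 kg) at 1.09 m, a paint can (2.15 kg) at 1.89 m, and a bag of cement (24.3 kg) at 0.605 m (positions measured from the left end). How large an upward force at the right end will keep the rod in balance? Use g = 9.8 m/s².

F ≈ 556 N

Sum moments about the left end (the unknown pivot reaction has zero arm there).
Beam weight: 39.8 × 9.8 = 390 N down at 1.945 m → arm 1.945 m, τ = 390 × 1.945 = 758.6 N·m clockwise.
Crate: 37.5 × 9.8 = 367.5 N down at 2.75 m → arm 2.75 m, τ = 367.5 × 2.75 = 1011 N·m clockwise.
Hanging mass: 19.6 × 9.8 = 192.1 N down at 1.09 m → arm 1.09 m, τ = 192.1 × 1.09 = 209.4 N·m clockwise.
Paint can: 2.15 × 9.8 = 21.07 N down at 1.89 m → arm 1.89 m, τ = 21.07 × 1.89 = 39.82 N·m clockwise.
Bag of cement: 24.3 × 9.8 = 238.1 N down at 0.605 m → arm 0.605 m, τ = 238.1 × 0.605 = 144.1 N·m clockwise.
Net moment of the loads = 2163 N·m clockwise.
The upward force F acts at the right end, arm 3.89 m, giving F × 3.89 counterclockwise.
For rotational equilibrium, F × 3.89 = 2163, so F = 2163 / 3.89 = 556 N.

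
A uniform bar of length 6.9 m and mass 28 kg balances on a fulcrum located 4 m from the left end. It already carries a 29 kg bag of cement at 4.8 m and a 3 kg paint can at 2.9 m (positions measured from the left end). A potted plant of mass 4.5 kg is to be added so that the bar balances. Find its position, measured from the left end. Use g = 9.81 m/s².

Choose the fulcrum (at 4 m from the left end) as the axis so the support reaction has zero arm there.
Beam weight: 28 × 9.81 = 274.7 N down at 3.45 m → arm 0.55 m, τ = 274.7 × 0.55 = 151.1 N·m counterclockwise.
Bag of cement: 29 × 9.81 = 284.5 N down at 4.8 m → arm 0.8 m, τ = 284.5 × 0.8 = 227.6 N·m clockwise.
Paint can: 3 × 9.81 = 29.43 N down at 2.9 m → arm 1.1 m, τ = 29.43 × 1.1 = 32.37 N·m counterclockwise.
Net moment of existing loads = 44.13 N·m clockwise.
The potted plant weighs 4.5 × 9.81 = 44.15 N and must supply an equal counterclockwise moment, so its lever arm about the fulcrum is 44.13 / 44.15 = 1 m.
That puts it at 4 − 1 = 3 m from the left end.

x ≈ 3 m from the left end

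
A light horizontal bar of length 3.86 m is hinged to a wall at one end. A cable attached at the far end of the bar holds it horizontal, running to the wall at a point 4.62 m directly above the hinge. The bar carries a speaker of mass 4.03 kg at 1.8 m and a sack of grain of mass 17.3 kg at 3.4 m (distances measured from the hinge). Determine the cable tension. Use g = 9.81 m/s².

T ≈ 219 N

Sum moments about the hinge (the unknown hinge reaction has zero arm there).
Speaker: 4.03 × 9.81 = 39.53 N down at 1.8 m → arm 1.8 m, τ = 39.53 × 1.8 = 71.15 N·m clockwise.
Sack of grain: 17.3 × 9.81 = 169.7 N down at 3.4 m → arm 3.4 m, τ = 169.7 × 3.4 = 577 N·m clockwise.
Total clockwise load moment = 648.1 N·m.
The cable tension T acts at 3.86 m; only its component perpendicular to the bar, T sinθ, produces torque. sinθ = h/√(h²+d²) = 4.62/√(4.62²+3.86²) = 0.7674.
Balancing moments: T × 3.86 × 0.7674 = 648.1, giving T = 648.1 / 2.962 = 219 N.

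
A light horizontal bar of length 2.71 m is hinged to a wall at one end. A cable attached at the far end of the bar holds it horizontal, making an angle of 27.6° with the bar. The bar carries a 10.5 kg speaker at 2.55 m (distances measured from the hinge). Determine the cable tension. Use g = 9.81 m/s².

T ≈ 209 N

Take moments about the hinge.
Speaker: 10.5 × 9.81 = 103 N down at 2.55 m → arm 2.55 m, τ = 103 × 2.55 = 262.6 N·m clockwise.
Total clockwise load moment = 262.6 N·m.
The cable tension T acts at 2.71 m; only its component perpendicular to the bar, T sinθ, produces torque. sin 27.6° = 0.4633.
For rotational equilibrium, T × 2.71 × 0.4633 = 262.6, so T = 262.6 / 1.256 = 209 N.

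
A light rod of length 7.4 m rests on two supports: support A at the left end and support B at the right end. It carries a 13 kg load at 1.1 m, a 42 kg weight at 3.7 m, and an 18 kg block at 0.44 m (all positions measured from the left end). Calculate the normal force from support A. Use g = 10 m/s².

Taking torques about support B:
Load: 13 × 10 = 130 N down at 1.1 m → arm 6.3 m, τ = 130 × 6.3 = 819 N·m counterclockwise.
Weight: 42 × 10 = 420 N down at 3.7 m → arm 3.7 m, τ = 420 × 3.7 = 1554 N·m counterclockwise.
Block: 18 × 10 = 180 N down at 0.44 m → arm 6.96 m, τ = 180 × 6.96 = 1253 N·m counterclockwise.
Net load moment about support B = 3626 N·m counterclockwise.
Reaction R at support A is upward at 0 m, arm 7.4 m → moment R × 7.4 clockwise.
Balancing moments: R × 7.4 = 3626, giving R = 490 N.

R_A ≈ 490 N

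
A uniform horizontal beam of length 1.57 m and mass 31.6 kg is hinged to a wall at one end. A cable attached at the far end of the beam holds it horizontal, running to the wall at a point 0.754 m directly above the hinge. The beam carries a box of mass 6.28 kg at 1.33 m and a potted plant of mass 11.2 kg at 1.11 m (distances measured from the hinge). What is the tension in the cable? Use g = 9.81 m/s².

About the hinge:
Beam weight: 31.6 × 9.81 = 310 N down at 0.785 m → arm 0.785 m, τ = 310 × 0.785 = 243.4 N·m clockwise.
Box: 6.28 × 9.81 = 61.61 N down at 1.33 m → arm 1.33 m, τ = 61.61 × 1.33 = 81.94 N·m clockwise.
Potted plant: 11.2 × 9.81 = 109.9 N down at 1.11 m → arm 1.11 m, τ = 109.9 × 1.11 = 122 N·m clockwise.
Total clockwise load moment = 447.3 N·m.
The cable tension T acts at 1.57 m; only its component perpendicular to the beam, T sinθ, produces torque. sinθ = h/√(h²+d²) = 0.754/√(0.754²+1.57²) = 0.4329.
Balancing moments: T × 1.57 × 0.4329 = 447.3, giving T = 447.3 / 0.6797 = 658 N.

T ≈ 658 N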